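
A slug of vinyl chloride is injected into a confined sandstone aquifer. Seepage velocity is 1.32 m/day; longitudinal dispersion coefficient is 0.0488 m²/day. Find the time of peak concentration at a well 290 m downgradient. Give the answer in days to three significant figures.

220 days

For the 1D instantaneous-source solution, setting ∂C/∂t = 0 at fixed x gives v²t² + 2Dt − x² = 0, so t = (√(D² + v²x²) − D)/v².
√(D² + v²x²) = √(0.0488² + 1.32² × 290²) = 382.8; v² = 1.7424.
t = (382.8 − 0.0488)/1.7424 = 220 days (vs. the pure-advection estimate x/v = 220 d).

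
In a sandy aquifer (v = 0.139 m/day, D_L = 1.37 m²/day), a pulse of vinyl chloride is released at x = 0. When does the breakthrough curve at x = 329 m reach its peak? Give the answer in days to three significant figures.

For the 1D instantaneous-source solution, setting ∂C/∂t = 0 at fixed x gives v²t² + 2Dt − x² = 0, so t = (√(D² + v²x²) − D)/v².
√(D² + v²x²) = √(1.37² + 0.139² × 329²) = 45.75; v² = 0.019321.
t = (45.75 − 1.37)/0.019321 = 2300 days (vs. the pure-advection estimate x/v = 2370 d).

2300 days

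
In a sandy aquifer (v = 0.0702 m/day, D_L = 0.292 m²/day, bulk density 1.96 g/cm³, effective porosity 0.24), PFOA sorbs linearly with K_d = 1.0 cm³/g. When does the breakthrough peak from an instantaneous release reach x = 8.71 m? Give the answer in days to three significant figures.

Retardation factor R = 1 + ρ_b·K_d/n = 1 + 1.96 × 1.0/0.24 = 9.167.
Sorption retards both mechanisms: v_R = v/R = 0.007658 m/day, D_R = D/R = 0.03185 m²/day.
Peak time from v_R²t² + 2D_R t − x² = 0: t = (√(D_R² + v_R²x²) − D_R)/v_R².
√(D_R² + v_R²x²) = √(0.03185² + 0.007658² × 8.71²) = 0.07392; v_R² = 5.864e-05.
t = (0.07392 − 0.03185)/5.864e-05 = 717 days.

717 days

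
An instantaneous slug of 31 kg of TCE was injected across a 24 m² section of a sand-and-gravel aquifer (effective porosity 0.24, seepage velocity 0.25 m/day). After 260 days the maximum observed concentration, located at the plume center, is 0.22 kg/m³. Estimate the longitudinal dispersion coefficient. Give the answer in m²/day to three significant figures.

At the plume center C_max = M/(n_e·A·√(4πDt)), so D = M²/(4πt·(n_e·A·C_max)²).
n_e·A·C_max = 0.24 × 24 × 0.22 = 1.267 kg/m.
D = 31²/(4π × 260 × 1.267²) = 0.183 m²/day.

0.183 m²/day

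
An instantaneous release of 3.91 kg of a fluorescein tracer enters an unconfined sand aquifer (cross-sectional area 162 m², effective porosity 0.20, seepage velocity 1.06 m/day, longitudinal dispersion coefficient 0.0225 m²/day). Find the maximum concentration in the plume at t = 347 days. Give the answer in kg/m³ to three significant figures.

The peak of an instantaneous 1D plume sits at x = vt; there the Gaussian factor is 1 and C_max = M/(n_e·A·√(4πDt)), where n_e·A is the pore area the mass is dissolved in.
√(4πDt) = √(4π × 0.0225 × 347) = 9.905 m, so C_max = 3.91/(0.20 × 162 × 9.905) = 0.0122 kg/m³.

0.0122 kg/m³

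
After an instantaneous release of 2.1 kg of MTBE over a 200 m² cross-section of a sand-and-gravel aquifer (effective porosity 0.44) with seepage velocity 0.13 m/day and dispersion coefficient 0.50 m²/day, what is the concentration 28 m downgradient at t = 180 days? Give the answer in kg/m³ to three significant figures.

For an instantaneous plane source, C(x,t) = M/(n_e·A·√(4πDt)) · exp(−(x−vt)²/(4Dt)), with n_e·A the pore (flow) area.
Plume center vt = 0.13 × 180 = 23.4 m, so the well at 28 m is 4.6 m downgradient of the peak.
√(4πDt) = 33.63 m, giving peak height M/(n_e·A·√(4πDt)) = 2.1/(0.44 × 200 × 33.63) = 0.0007096 kg/m³.
(x−vt)²/(4Dt) = (4.6)²/(4 × 0.50 × 180) = 0.05878; exp(−0.05878) = 0.9429.
C = 0.0007096 × 0.9429 = 0.000669 kg/m³.

0.000669 kg/m³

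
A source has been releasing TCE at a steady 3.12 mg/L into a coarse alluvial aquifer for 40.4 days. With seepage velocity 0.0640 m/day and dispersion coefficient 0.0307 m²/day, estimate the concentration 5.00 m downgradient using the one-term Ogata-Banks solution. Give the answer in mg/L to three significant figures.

For a continuous step input, C/C₀ ≈ ½·erfc((x−vt)/(2√(Dt))).
vt = 0.0640 × 40.4 = 2.5856 m and 2√(Dt) = 2√(0.0307 × 40.4) = 2.227 m.
Argument (x−vt)/(2√(Dt)) = (5.00 − 2.5856)/2.227 = 1.084; ½·erfc(1.084) = 0.06264.
C = 3.12 × 0.06264 = 0.195 mg/L.

0.195 mg/L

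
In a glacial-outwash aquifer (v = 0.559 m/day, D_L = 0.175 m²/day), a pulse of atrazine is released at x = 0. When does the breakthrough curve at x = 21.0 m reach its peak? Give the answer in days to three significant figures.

37.0 days

For the 1D instantaneous-source solution, setting ∂C/∂t = 0 at fixed x gives v²t² + 2Dt − x² = 0, so t = (√(D² + v²x²) − D)/v².
√(D² + v²x²) = √(0.175² + 0.559² × 21.0²) = 11.74; v² = 0.312481.
t = (11.74 − 0.175)/0.312481 = 37.0 days (vs. the pure-advection estimate x/v = 37.6 d).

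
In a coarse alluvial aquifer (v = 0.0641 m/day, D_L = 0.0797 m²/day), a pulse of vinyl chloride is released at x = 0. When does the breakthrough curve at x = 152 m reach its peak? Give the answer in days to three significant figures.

For the 1D instantaneous-source solution, setting ∂C/∂t = 0 at fixed x gives v²t² + 2Dt − x² = 0, so t = (√(D² + v²x²) − D)/v².
√(D² + v²x²) = √(0.0797² + 0.0641² × 152²) = 9.744; v² = 0.00410881.
t = (9.744 − 0.0797)/0.00410881 = 2350 days (vs. the pure-advection estimate x/v = 2370 d).

2350 days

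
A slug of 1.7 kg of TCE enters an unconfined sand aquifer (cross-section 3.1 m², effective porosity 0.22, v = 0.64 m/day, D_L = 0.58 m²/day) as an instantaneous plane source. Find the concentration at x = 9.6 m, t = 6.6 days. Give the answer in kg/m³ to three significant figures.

For an instantaneous plane source, C(x,t) = M/(n_e·A·√(4πDt)) · exp(−(x−vt)²/(4Dt)), with n_e·A the pore (flow) area.
Plume center vt = 0.64 × 6.6 = 4.224 m, so the well at 9.6 m is 5.376 m downgradient of the peak.
√(4πDt) = 6.936 m, giving peak height M/(n_e·A·√(4πDt)) = 1.7/(0.22 × 3.1 × 6.936) = 0.3594 kg/m³.
(x−vt)²/(4Dt) = (5.376)²/(4 × 0.58 × 6.6) = 1.887; exp(−1.887) = 0.1515.
C = 0.3594 × 0.1515 = 0.0544 kg/m³.

0.0544 kg/m³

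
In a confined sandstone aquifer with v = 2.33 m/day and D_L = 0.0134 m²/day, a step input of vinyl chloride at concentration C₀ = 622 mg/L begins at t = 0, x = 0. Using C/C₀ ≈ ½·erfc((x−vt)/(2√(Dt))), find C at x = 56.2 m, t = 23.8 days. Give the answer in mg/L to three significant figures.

For a continuous step input, C/C₀ ≈ ½·erfc((x−vt)/(2√(Dt))).
vt = 2.33 × 23.8 = 55.454 m and 2√(Dt) = 2√(0.0134 × 23.8) = 1.129 m.
Argument (x−vt)/(2√(Dt)) = (56.2 − 55.454)/1.129 = 0.6608; ½·erfc(0.6608) = 0.1750.
C = 622 × 0.1750 = 109 mg/L.

109 mg/L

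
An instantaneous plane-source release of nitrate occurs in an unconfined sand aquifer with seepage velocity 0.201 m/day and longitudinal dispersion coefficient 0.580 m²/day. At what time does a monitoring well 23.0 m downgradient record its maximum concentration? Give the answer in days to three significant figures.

101 days

For the 1D instantaneous-source solution, setting ∂C/∂t = 0 at fixed x gives v²t² + 2Dt − x² = 0, so t = (√(D² + v²x²) − D)/v².
√(D² + v²x²) = √(0.580² + 0.201² × 23.0²) = 4.659; v² = 0.040401.
t = (4.659 − 0.580)/0.040401 = 101 days (vs. the pure-advection estimate x/v = 114 d).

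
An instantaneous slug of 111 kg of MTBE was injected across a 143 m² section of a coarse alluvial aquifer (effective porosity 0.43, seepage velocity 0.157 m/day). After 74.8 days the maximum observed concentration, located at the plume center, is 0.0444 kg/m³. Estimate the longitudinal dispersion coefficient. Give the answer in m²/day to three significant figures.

At the plume center C_max = M/(n_e·A·√(4πDt)), so D = M²/(4πt·(n_e·A·C_max)²).
n_e·A·C_max = 0.43 × 143 × 0.0444 = 2.730 kg/m.
D = 111²/(4π × 74.8 × 2.730²) = 1.76 m²/day.

1.76 m²/day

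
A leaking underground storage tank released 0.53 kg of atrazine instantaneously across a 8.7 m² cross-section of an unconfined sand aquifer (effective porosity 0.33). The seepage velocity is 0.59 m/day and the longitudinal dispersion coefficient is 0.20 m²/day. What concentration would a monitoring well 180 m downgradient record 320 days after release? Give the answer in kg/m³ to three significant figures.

0.00481 kg/m³

For an instantaneous plane source, C(x,t) = M/(n_e·A·√(4πDt)) · exp(−(x−vt)²/(4Dt)), with n_e·A the pore (flow) area.
Plume center vt = 0.59 × 320 = 188.8 m, so the well at 180 m is 8.8 m upgradient of the peak.
√(4πDt) = 28.36 m, giving peak height M/(n_e·A·√(4πDt)) = 0.53/(0.33 × 8.7 × 28.36) = 0.006509 kg/m³.
(x−vt)²/(4Dt) = (-8.8)²/(4 × 0.20 × 320) = 0.3025; exp(−0.3025) = 0.7390.
C = 0.006509 × 0.7390 = 0.00481 kg/m³.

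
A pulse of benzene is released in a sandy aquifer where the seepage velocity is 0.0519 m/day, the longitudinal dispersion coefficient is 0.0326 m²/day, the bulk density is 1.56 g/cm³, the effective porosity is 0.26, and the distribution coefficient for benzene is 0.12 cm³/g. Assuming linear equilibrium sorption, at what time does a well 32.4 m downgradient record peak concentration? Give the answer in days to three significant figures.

1050 days

Retardation factor R = 1 + ρ_b·K_d/n = 1 + 1.56 × 0.12/0.26 = 1.720.
Sorption retards both mechanisms: v_R = v/R = 0.03017 m/day, D_R = D/R = 0.01895 m²/day.
Peak time from v_R²t² + 2D_R t − x² = 0: t = (√(D_R² + v_R²x²) − D_R)/v_R².
√(D_R² + v_R²x²) = √(0.01895² + 0.03017² × 32.4²) = 0.9777; v_R² = 0.0009102.
t = (0.9777 − 0.01895)/0.0009102 = 1050 days.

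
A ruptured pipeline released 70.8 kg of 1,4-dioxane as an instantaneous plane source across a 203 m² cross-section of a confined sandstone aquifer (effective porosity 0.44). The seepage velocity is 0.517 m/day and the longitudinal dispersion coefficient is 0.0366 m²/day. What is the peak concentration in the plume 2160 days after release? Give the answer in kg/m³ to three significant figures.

The peak of an instantaneous 1D plume sits at x = vt; there the Gaussian factor is 1 and C_max = M/(n_e·A·√(4πDt)), where n_e·A is the pore area the mass is dissolved in.
√(4πDt) = √(4π × 0.0366 × 2160) = 31.52 m, so C_max = 70.8/(0.44 × 203 × 31.52) = 0.0251 kg/m³.

0.0251 kg/m³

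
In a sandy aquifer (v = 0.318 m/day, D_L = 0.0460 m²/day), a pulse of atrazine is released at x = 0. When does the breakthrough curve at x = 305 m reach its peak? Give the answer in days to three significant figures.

959 days

For the 1D instantaneous-source solution, setting ∂C/∂t = 0 at fixed x gives v²t² + 2Dt − x² = 0, so t = (√(D² + v²x²) − D)/v².
√(D² + v²x²) = √(0.0460² + 0.318² × 305²) = 96.99; v² = 0.101124.
t = (96.99 − 0.0460)/0.101124 = 959 days (vs. the pure-advection estimate x/v = 959 d).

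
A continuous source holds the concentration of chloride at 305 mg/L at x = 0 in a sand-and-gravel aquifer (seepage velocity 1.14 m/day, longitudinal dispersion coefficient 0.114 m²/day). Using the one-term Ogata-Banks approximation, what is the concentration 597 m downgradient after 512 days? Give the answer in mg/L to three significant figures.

33.2 mg/L

For a continuous step input, C/C₀ ≈ ½·erfc((x−vt)/(2√(Dt))).
vt = 1.14 × 512 = 583.68 m and 2√(Dt) = 2√(0.114 × 512) = 15.28 m.
Argument (x−vt)/(2√(Dt)) = (597 − 583.68)/15.28 = 0.8717; ½·erfc(0.8717) = 0.1088.
C = 305 × 0.1088 = 33.2 mg/L.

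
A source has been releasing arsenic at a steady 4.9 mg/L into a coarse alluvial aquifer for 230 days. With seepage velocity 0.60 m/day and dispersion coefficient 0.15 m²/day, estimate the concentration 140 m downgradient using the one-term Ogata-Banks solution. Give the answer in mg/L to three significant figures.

1.98 mg/L

For a continuous step input, C/C₀ ≈ ½·erfc((x−vt)/(2√(Dt))).
vt = 0.60 × 230 = 138 m and 2√(Dt) = 2√(0.15 × 230) = 11.75 m.
Argument (x−vt)/(2√(Dt)) = (140 − 138)/11.75 = 0.1702; ½·erfc(0.1702) = 0.4049.
C = 4.9 × 0.4049 = 1.98 mg/L.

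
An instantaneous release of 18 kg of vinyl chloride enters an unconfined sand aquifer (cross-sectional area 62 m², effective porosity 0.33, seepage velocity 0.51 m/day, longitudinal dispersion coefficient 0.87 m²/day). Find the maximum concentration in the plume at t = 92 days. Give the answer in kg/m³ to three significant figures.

The peak of an instantaneous 1D plume sits at x = vt; there the Gaussian factor is 1 and C_max = M/(n_e·A·√(4πDt)), where n_e·A is the pore area the mass is dissolved in.
√(4πDt) = √(4π × 0.87 × 92) = 31.71 m, so C_max = 18/(0.33 × 62 × 31.71) = 0.0277 kg/m³.

0.0277 kg/m³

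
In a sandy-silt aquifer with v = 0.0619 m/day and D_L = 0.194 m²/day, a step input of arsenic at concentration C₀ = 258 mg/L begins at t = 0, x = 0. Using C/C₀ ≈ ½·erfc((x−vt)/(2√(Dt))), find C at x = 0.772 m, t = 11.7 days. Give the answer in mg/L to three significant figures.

For a continuous step input, C/C₀ ≈ ½·erfc((x−vt)/(2√(Dt))).
vt = 0.0619 × 11.7 = 0.72423 m and 2√(Dt) = 2√(0.194 × 11.7) = 3.013 m.
Argument (x−vt)/(2√(Dt)) = (0.772 − 0.72423)/3.013 = 0.01585; ½·erfc(0.01585) = 0.4911.
C = 258 × 0.4911 = 127 mg/L.

127 mg/L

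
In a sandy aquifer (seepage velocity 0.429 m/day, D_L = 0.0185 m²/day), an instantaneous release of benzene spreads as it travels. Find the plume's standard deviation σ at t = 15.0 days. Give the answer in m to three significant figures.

0.745 m

Dispersive spreading gives a Gaussian with σ² = 2Dt; advection only shifts the center.
σ = √(2 × 0.0185 × 15.0) = 0.745 m.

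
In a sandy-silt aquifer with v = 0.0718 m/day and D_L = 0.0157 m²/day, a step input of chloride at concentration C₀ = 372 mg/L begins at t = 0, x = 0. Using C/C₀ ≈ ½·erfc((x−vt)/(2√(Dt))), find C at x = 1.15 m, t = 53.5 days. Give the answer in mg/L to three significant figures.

For a continuous step input, C/C₀ ≈ ½·erfc((x−vt)/(2√(Dt))).
vt = 0.0718 × 53.5 = 3.8413 m and 2√(Dt) = 2√(0.0157 × 53.5) = 1.833 m.
Argument (x−vt)/(2√(Dt)) = (1.15 − 3.8413)/1.833 = -1.468; ½·erfc(-1.468) = 0.9811.
C = 372 × 0.9811 = 365 mg/L.

365 mg/L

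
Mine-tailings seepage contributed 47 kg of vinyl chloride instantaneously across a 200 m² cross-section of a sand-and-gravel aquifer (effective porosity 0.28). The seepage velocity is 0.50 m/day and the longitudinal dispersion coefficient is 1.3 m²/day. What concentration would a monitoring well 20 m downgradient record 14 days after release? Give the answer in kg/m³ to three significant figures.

For an instantaneous plane source, C(x,t) = M/(n_e·A·√(4πDt)) · exp(−(x−vt)²/(4Dt)), with n_e·A the pore (flow) area.
Plume center vt = 0.50 × 14 = 7 m, so the well at 20 m is 13 m downgradient of the peak.
√(4πDt) = 15.12 m, giving peak height M/(n_e·A·√(4πDt)) = 47/(0.28 × 200 × 15.12) = 0.05551 kg/m³.
(x−vt)²/(4Dt) = (13)²/(4 × 1.3 × 14) = 2.321; exp(−2.321) = 0.09818.
C = 0.05551 × 0.09818 = 0.00545 kg/m³.

0.00545 kg/m³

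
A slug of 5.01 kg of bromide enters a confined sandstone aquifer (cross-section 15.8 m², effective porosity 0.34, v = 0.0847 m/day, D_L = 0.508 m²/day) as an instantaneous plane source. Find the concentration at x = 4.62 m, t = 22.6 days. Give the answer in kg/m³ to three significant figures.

0.0662 kg/m³

For an instantaneous plane source, C(x,t) = M/(n_e·A·√(4πDt)) · exp(−(x−vt)²/(4Dt)), with n_e·A the pore (flow) area.
Plume center vt = 0.0847 × 22.6 = 1.91422 m, so the well at 4.62 m is 2.70578 m downgradient of the peak.
√(4πDt) = 12.01 m, giving peak height M/(n_e·A·√(4πDt)) = 5.01/(0.34 × 15.8 × 12.01) = 0.07765 kg/m³.
(x−vt)²/(4Dt) = (2.70578)²/(4 × 0.508 × 22.6) = 0.1594; exp(−0.1594) = 0.8527.
C = 0.07765 × 0.8527 = 0.0662 kg/m³.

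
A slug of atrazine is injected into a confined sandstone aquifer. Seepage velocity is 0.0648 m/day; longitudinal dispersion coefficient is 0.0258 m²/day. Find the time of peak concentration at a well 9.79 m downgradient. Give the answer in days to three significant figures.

For the 1D instantaneous-source solution, setting ∂C/∂t = 0 at fixed x gives v²t² + 2Dt − x² = 0, so t = (√(D² + v²x²) − D)/v².
√(D² + v²x²) = √(0.0258² + 0.0648² × 9.79²) = 0.6349; v² = 0.00419904.
t = (0.6349 − 0.0258)/0.00419904 = 145 days (vs. the pure-advection estimate x/v = 151 d).

145 days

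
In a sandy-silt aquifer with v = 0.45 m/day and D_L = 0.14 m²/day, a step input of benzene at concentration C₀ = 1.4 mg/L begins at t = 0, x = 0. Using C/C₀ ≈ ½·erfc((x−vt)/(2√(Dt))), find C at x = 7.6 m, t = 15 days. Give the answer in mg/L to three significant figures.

For a continuous step input, C/C₀ ≈ ½·erfc((x−vt)/(2√(Dt))).
vt = 0.45 × 15 = 6.75 m and 2√(Dt) = 2√(0.14 × 15) = 2.898 m.
Argument (x−vt)/(2√(Dt)) = (7.6 − 6.75)/2.898 = 0.2933; ½·erfc(0.2933) = 0.3391.
C = 1.4 × 0.3391 = 0.475 mg/L.

0.475 mg/L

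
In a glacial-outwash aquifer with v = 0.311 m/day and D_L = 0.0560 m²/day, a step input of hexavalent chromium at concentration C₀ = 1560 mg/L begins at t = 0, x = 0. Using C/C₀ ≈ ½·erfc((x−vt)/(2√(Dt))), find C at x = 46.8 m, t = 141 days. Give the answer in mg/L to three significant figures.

For a continuous step input, C/C₀ ≈ ½·erfc((x−vt)/(2√(Dt))).
vt = 0.311 × 141 = 43.851 m and 2√(Dt) = 2√(0.0560 × 141) = 5.620 m.
Argument (x−vt)/(2√(Dt)) = (46.8 − 43.851)/5.620 = 0.5247; ½·erfc(0.5247) = 0.2290.
C = 1560 × 0.2290 = 357 mg/L.

357 mg/L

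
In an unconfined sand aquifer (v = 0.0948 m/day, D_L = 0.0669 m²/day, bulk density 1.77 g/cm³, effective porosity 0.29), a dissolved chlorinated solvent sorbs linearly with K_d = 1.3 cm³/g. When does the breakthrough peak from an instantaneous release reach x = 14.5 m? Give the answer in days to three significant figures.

Retardation factor R = 1 + ρ_b·K_d/n = 1 + 1.77 × 1.3/0.29 = 8.934.
Sorption retards both mechanisms: v_R = v/R = 0.01061 m/day, D_R = D/R = 0.007488 m²/day.
Peak time from v_R²t² + 2D_R t − x² = 0: t = (√(D_R² + v_R²x²) − D_R)/v_R².
√(D_R² + v_R²x²) = √(0.007488² + 0.01061² × 14.5²) = 0.1540; v_R² = 0.0001126.
t = (0.1540 − 0.007488)/0.0001126 = 1300 days.

1300 days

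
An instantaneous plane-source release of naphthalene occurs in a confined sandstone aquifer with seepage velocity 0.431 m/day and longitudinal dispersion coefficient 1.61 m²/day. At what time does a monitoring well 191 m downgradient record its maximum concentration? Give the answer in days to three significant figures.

435 days

For the 1D instantaneous-source solution, setting ∂C/∂t = 0 at fixed x gives v²t² + 2Dt − x² = 0, so t = (√(D² + v²x²) − D)/v².
√(D² + v²x²) = √(1.61² + 0.431² × 191²) = 82.34; v² = 0.185761.
t = (82.34 − 1.61)/0.185761 = 435 days (vs. the pure-advection estimate x/v = 443 d).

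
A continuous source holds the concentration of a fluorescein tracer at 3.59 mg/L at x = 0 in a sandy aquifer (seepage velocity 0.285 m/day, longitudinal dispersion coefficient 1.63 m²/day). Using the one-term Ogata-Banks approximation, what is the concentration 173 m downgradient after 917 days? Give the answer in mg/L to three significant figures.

For a continuous step input, C/C₀ ≈ ½·erfc((x−vt)/(2√(Dt))).
vt = 0.285 × 917 = 261.345 m and 2√(Dt) = 2√(1.63 × 917) = 77.32 m.
Argument (x−vt)/(2√(Dt)) = (173 − 261.345)/77.32 = -1.143; ½·erfc(-1.143) = 0.9470.
C = 3.59 × 0.9470 = 3.40 mg/L.

3.40 mg/L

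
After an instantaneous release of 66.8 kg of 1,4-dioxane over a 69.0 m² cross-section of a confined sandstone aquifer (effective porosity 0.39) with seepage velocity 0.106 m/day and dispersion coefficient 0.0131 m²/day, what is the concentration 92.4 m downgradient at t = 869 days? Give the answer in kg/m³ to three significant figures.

For an instantaneous plane source, C(x,t) = M/(n_e·A·√(4πDt)) · exp(−(x−vt)²/(4Dt)), with n_e·A the pore (flow) area.
Plume center vt = 0.106 × 869 = 92.114 m, so the well at 92.4 m is 0.286 m downgradient of the peak.
√(4πDt) = 11.96 m, giving peak height M/(n_e·A·√(4πDt)) = 66.8/(0.39 × 69.0 × 11.96) = 0.2076 kg/m³.
(x−vt)²/(4Dt) = (0.286)²/(4 × 0.0131 × 869) = 0.001796; exp(−0.001796) = 0.9982.
C = 0.2076 × 0.9982 = 0.207 kg/m³.

0.207 kg/m³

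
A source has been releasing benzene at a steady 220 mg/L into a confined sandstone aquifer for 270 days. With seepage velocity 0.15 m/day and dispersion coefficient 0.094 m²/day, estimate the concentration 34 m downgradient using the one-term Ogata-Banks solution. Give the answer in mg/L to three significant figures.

For a continuous step input, C/C₀ ≈ ½·erfc((x−vt)/(2√(Dt))).
vt = 0.15 × 270 = 40.5 m and 2√(Dt) = 2√(0.094 × 270) = 10.08 m.
Argument (x−vt)/(2√(Dt)) = (34 − 40.5)/10.08 = -0.6448; ½·erfc(-0.6448) = 0.8191.
C = 220 × 0.8191 = 180 mg/L.

180 mg/L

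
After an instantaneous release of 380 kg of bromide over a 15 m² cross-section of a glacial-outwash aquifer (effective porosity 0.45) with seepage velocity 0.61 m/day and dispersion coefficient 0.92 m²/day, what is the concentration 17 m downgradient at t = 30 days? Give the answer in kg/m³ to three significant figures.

2.98 kg/m³

For an instantaneous plane source, C(x,t) = M/(n_e·A·√(4πDt)) · exp(−(x−vt)²/(4Dt)), with n_e·A the pore (flow) area.
Plume center vt = 0.61 × 30 = 18.3 m, so the well at 17 m is 1.3 m upgradient of the peak.
√(4πDt) = 18.62 m, giving peak height M/(n_e·A·√(4πDt)) = 380/(0.45 × 15 × 18.62) = 3.023 kg/m³.
(x−vt)²/(4Dt) = (-1.3)²/(4 × 0.92 × 30) = 0.01531; exp(−0.01531) = 0.9848.
C = 3.023 × 0.9848 = 2.98 kg/m³.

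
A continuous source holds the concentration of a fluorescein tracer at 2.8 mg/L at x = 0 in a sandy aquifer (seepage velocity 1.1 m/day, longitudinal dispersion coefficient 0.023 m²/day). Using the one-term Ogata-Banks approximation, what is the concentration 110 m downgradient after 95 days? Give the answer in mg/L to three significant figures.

For a continuous step input, C/C₀ ≈ ½·erfc((x−vt)/(2√(Dt))).
vt = 1.1 × 95 = 104.5 m and 2√(Dt) = 2√(0.023 × 95) = 2.956 m.
Argument (x−vt)/(2√(Dt)) = (110 − 104.5)/2.956 = 1.861; ½·erfc(1.861) = 0.004246.
C = 2.8 × 0.004246 = 0.0119 mg/L.

0.0119 mg/L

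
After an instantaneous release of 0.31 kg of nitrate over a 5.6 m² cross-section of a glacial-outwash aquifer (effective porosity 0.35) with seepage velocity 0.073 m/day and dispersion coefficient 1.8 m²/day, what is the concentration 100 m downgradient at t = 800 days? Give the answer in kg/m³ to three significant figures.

For an instantaneous plane source, C(x,t) = M/(n_e·A·√(4πDt)) · exp(−(x−vt)²/(4Dt)), with n_e·A the pore (flow) area.
Plume center vt = 0.073 × 800 = 58.4 m, so the well at 100 m is 41.6 m downgradient of the peak.
√(4πDt) = 134.5 m, giving peak height M/(n_e·A·√(4πDt)) = 0.31/(0.35 × 5.6 × 134.5) = 0.001176 kg/m³.
(x−vt)²/(4Dt) = (41.6)²/(4 × 1.8 × 800) = 0.3004; exp(−0.3004) = 0.7405.
C = 0.001176 × 0.7405 = 0.000871 kg/m³.

0.000871 kg/m³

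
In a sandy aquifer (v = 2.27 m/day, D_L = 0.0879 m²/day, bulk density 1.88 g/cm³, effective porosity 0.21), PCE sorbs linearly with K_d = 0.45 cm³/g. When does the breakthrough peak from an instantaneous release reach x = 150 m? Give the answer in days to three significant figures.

332 days

Retardation factor R = 1 + ρ_b·K_d/n = 1 + 1.88 × 0.45/0.21 = 5.029.
Sorption retards both mechanisms: v_R = v/R = 0.4514 m/day, D_R = D/R = 0.01748 m²/day.
Peak time from v_R²t² + 2D_R t − x² = 0: t = (√(D_R² + v_R²x²) − D_R)/v_R².
√(D_R² + v_R²x²) = √(0.01748² + 0.4514² × 150²) = 67.71; v_R² = 0.2038.
t = (67.71 − 0.01748)/0.2038 = 332 days.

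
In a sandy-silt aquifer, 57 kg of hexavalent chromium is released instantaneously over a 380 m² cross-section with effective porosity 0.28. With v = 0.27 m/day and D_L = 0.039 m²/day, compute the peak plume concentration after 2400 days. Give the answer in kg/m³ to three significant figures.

0.0156 kg/m³

The peak of an instantaneous 1D plume sits at x = vt; there the Gaussian factor is 1 and C_max = M/(n_e·A·√(4πDt)), where n_e·A is the pore area the mass is dissolved in.
√(4πDt) = √(4π × 0.039 × 2400) = 34.30 m, so C_max = 57/(0.28 × 380 × 34.30) = 0.0156 kg/m³.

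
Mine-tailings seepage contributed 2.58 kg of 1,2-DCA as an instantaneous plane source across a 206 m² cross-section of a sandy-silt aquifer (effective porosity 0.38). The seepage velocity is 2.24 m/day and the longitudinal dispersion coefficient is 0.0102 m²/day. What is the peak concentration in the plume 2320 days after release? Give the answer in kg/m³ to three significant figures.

0.00191 kg/m³

The peak of an instantaneous 1D plume sits at x = vt; there the Gaussian factor is 1 and C_max = M/(n_e·A·√(4πDt)), where n_e·A is the pore area the mass is dissolved in.
√(4πDt) = √(4π × 0.0102 × 2320) = 17.24 m, so C_max = 2.58/(0.38 × 206 × 17.24) = 0.00191 kg/m³.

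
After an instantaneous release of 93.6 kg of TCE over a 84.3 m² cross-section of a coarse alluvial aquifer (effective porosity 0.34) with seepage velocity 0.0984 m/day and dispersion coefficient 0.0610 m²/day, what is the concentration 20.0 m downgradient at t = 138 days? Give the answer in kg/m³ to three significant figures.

For an instantaneous plane source, C(x,t) = M/(n_e·A·√(4πDt)) · exp(−(x−vt)²/(4Dt)), with n_e·A the pore (flow) area.
Plume center vt = 0.0984 × 138 = 13.5792 m, so the well at 20.0 m is 6.4208 m downgradient of the peak.
√(4πDt) = 10.29 m, giving peak height M/(n_e·A·√(4πDt)) = 93.6/(0.34 × 84.3 × 10.29) = 0.3174 kg/m³.
(x−vt)²/(4Dt) = (6.4208)²/(4 × 0.0610 × 138) = 1.224; exp(−1.224) = 0.2941.
C = 0.3174 × 0.2941 = 0.0933 kg/m³.

0.0933 kg/m³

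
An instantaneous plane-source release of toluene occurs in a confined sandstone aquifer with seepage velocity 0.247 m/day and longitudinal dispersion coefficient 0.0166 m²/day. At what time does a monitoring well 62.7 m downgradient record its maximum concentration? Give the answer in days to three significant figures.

For the 1D instantaneous-source solution, setting ∂C/∂t = 0 at fixed x gives v²t² + 2Dt − x² = 0, so t = (√(D² + v²x²) − D)/v².
√(D² + v²x²) = √(0.0166² + 0.247² × 62.7²) = 15.49; v² = 0.061009.
t = (15.49 − 0.0166)/0.061009 = 254 days (vs. the pure-advection estimate x/v = 254 d).

254 days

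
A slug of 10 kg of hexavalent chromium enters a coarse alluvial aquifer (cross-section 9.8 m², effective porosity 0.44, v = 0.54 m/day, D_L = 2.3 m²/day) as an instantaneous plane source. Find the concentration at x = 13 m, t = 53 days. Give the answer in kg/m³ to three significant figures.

0.0359 kg/m³

For an instantaneous plane source, C(x,t) = M/(n_e·A·√(4πDt)) · exp(−(x−vt)²/(4Dt)), with n_e·A the pore (flow) area.
Plume center vt = 0.54 × 53 = 28.62 m, so the well at 13 m is 15.62 m upgradient of the peak.
√(4πDt) = 39.14 m, giving peak height M/(n_e·A·√(4πDt)) = 10/(0.44 × 9.8 × 39.14) = 0.05925 kg/m³.
(x−vt)²/(4Dt) = (-15.62)²/(4 × 2.3 × 53) = 0.5004; exp(−0.5004) = 0.6063.
C = 0.05925 × 0.6063 = 0.0359 kg/m³.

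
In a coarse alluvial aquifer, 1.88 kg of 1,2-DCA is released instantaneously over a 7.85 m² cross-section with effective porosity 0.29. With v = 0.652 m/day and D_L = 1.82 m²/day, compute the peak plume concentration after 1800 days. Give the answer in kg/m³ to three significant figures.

The peak of an instantaneous 1D plume sits at x = vt; there the Gaussian factor is 1 and C_max = M/(n_e·A·√(4πDt)), where n_e·A is the pore area the mass is dissolved in.
√(4πDt) = √(4π × 1.82 × 1800) = 202.9 m, so C_max = 1.88/(0.29 × 7.85 × 202.9) = 0.00407 kg/m³.

0.00407 kg/m³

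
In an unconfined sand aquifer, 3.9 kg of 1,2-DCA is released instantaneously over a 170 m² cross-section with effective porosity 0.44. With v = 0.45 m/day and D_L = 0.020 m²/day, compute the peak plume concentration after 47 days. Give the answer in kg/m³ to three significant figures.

0.0152 kg/m³

The peak of an instantaneous 1D plume sits at x = vt; there the Gaussian factor is 1 and C_max = M/(n_e·A·√(4πDt)), where n_e·A is the pore area the mass is dissolved in.
√(4πDt) = √(4π × 0.020 × 47) = 3.437 m, so C_max = 3.9/(0.44 × 170 × 3.437) = 0.0152 kg/m³.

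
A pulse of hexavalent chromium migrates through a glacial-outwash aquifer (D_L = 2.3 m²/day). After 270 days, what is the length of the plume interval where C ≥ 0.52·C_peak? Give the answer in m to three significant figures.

The plume is Gaussian with σ = √(2Dt) = √(2 × 2.3 × 270) = 35.24 m.
C/C_peak = exp(−Δx²/(2σ²)) = 0.52 ⇒ Δx = σ·√(−2 ln 0.52) = 35.24 × 1.144 = 40.31 m.
Width = 2Δx = 80.6 m.

80.6 m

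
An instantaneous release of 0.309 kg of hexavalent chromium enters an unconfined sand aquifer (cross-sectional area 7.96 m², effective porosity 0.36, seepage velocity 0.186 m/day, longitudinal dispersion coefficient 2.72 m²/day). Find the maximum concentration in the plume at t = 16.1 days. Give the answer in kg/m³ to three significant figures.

0.00460 kg/m³

The peak of an instantaneous 1D plume sits at x = vt; there the Gaussian factor is 1 and C_max = M/(n_e·A·√(4πDt)), where n_e·A is the pore area the mass is dissolved in.
√(4πDt) = √(4π × 2.72 × 16.1) = 23.46 m, so C_max = 0.309/(0.36 × 7.96 × 23.46) = 0.00460 kg/m³.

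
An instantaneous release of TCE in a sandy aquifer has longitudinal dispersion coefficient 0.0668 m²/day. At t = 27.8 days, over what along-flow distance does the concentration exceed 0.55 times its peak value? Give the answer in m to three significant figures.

The plume is Gaussian with σ = √(2Dt) = √(2 × 0.0668 × 27.8) = 1.927 m.
C/C_peak = exp(−Δx²/(2σ²)) = 0.55 ⇒ Δx = σ·√(−2 ln 0.55) = 1.927 × 1.093 = 2.106 m.
Width = 2Δx = 4.21 m.

4.21 m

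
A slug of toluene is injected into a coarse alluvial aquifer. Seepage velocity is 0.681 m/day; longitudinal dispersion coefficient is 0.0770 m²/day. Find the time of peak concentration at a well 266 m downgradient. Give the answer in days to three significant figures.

For the 1D instantaneous-source solution, setting ∂C/∂t = 0 at fixed x gives v²t² + 2Dt − x² = 0, so t = (√(D² + v²x²) − D)/v².
√(D² + v²x²) = √(0.0770² + 0.681² × 266²) = 181.1; v² = 0.463761.
t = (181.1 − 0.0770)/0.463761 = 390 days (vs. the pure-advection estimate x/v = 391 d).

390 days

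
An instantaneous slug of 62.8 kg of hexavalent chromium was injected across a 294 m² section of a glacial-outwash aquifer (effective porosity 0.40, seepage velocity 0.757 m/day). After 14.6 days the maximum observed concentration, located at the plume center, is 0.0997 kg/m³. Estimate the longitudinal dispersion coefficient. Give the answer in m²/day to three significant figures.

At the plume center C_max = M/(n_e·A·√(4πDt)), so D = M²/(4πt·(n_e·A·C_max)²).
n_e·A·C_max = 0.40 × 294 × 0.0997 = 11.72 kg/m.
D = 62.8²/(4π × 14.6 × 11.72²) = 0.156 m²/day.

0.156 m²/day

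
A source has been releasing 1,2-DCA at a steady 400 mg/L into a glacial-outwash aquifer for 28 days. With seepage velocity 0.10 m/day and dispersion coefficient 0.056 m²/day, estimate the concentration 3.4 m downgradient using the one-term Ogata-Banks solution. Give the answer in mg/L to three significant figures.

For a continuous step input, C/C₀ ≈ ½·erfc((x−vt)/(2√(Dt))).
vt = 0.10 × 28 = 2.8 m and 2√(Dt) = 2√(0.056 × 28) = 2.504 m.
Argument (x−vt)/(2√(Dt)) = (3.4 − 2.8)/2.504 = 0.2396; ½·erfc(0.2396) = 0.3674.
C = 400 × 0.3674 = 147 mg/L.

147 mg/L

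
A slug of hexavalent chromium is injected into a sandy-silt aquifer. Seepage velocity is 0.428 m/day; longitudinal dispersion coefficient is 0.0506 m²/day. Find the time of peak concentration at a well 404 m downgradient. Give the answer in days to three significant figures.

944 days

For the 1D instantaneous-source solution, setting ∂C/∂t = 0 at fixed x gives v²t² + 2Dt − x² = 0, so t = (√(D² + v²x²) − D)/v².
√(D² + v²x²) = √(0.0506² + 0.428² × 404²) = 172.9; v² = 0.183184.
t = (172.9 − 0.0506)/0.183184 = 944 days (vs. the pure-advection estimate x/v = 944 d).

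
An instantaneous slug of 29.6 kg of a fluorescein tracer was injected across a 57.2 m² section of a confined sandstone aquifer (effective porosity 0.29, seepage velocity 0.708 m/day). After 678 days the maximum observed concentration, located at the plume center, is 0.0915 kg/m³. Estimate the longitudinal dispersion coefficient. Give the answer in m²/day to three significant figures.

0.0446 m²/day

At the plume center C_max = M/(n_e·A·√(4πDt)), so D = M²/(4πt·(n_e·A·C_max)²).
n_e·A·C_max = 0.29 × 57.2 × 0.0915 = 1.518 kg/m.
D = 29.6²/(4π × 678 × 1.518²) = 0.0446 m²/day.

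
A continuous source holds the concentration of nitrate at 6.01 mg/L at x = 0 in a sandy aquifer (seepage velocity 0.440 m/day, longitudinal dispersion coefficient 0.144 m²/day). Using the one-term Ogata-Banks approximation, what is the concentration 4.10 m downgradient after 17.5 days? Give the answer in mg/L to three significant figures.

For a continuous step input, C/C₀ ≈ ½·erfc((x−vt)/(2√(Dt))).
vt = 0.440 × 17.5 = 7.7 m and 2√(Dt) = 2√(0.144 × 17.5) = 3.175 m.
Argument (x−vt)/(2√(Dt)) = (4.10 − 7.7)/3.175 = -1.134; ½·erfc(-1.134) = 0.9456.
C = 6.01 × 0.9456 = 5.68 mg/L.

5.68 mg/L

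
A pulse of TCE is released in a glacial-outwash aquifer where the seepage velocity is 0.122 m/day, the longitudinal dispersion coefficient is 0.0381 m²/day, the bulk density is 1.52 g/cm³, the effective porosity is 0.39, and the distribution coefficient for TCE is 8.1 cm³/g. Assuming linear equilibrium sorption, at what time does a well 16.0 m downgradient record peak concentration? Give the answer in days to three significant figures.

4190 days

Retardation factor R = 1 + ρ_b·K_d/n = 1 + 1.52 × 8.1/0.39 = 32.57.
Sorption retards both mechanisms: v_R = v/R = 0.003746 m/day, D_R = D/R = 0.001170 m²/day.
Peak time from v_R²t² + 2D_R t − x² = 0: t = (√(D_R² + v_R²x²) − D_R)/v_R².
√(D_R² + v_R²x²) = √(0.001170² + 0.003746² × 16.0²) = 0.05995; v_R² = 1.403e-05.
t = (0.05995 − 0.001170)/1.403e-05 = 4190 days.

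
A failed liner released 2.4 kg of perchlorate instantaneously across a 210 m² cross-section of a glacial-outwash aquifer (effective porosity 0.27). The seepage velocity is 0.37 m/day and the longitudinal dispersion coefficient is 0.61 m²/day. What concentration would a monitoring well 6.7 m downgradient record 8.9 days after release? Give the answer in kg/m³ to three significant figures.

0.00300 kg/m³

For an instantaneous plane source, C(x,t) = M/(n_e·A·√(4πDt)) · exp(−(x−vt)²/(4Dt)), with n_e·A the pore (flow) area.
Plume center vt = 0.37 × 8.9 = 3.293 m, so the well at 6.7 m is 3.407 m downgradient of the peak.
√(4πDt) = 8.260 m, giving peak height M/(n_e·A·√(4πDt)) = 2.4/(0.27 × 210 × 8.260) = 0.005124 kg/m³.
(x−vt)²/(4Dt) = (3.407)²/(4 × 0.61 × 8.9) = 0.5345; exp(−0.5345) = 0.5860.
C = 0.005124 × 0.5860 = 0.00300 kg/m³.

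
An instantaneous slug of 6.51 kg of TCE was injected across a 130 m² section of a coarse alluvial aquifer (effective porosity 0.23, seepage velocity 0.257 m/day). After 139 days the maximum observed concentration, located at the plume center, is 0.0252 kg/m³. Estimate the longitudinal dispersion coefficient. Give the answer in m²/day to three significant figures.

0.0427 m²/day

At the plume center C_max = M/(n_e·A·√(4πDt)), so D = M²/(4πt·(n_e·A·C_max)²).
n_e·A·C_max = 0.23 × 130 × 0.0252 = 0.7535 kg/m.
D = 6.51²/(4π × 139 × 0.7535²) = 0.0427 m²/day.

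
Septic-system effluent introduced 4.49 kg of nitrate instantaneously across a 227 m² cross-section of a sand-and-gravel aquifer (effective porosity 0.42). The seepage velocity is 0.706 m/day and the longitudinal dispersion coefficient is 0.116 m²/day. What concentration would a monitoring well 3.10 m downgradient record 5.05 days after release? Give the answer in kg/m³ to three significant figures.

For an instantaneous plane source, C(x,t) = M/(n_e·A·√(4πDt)) · exp(−(x−vt)²/(4Dt)), with n_e·A the pore (flow) area.
Plume center vt = 0.706 × 5.05 = 3.5653 m, so the well at 3.10 m is 0.4653 m upgradient of the peak.
√(4πDt) = 2.713 m, giving peak height M/(n_e·A·√(4πDt)) = 4.49/(0.42 × 227 × 2.713) = 0.01736 kg/m³.
(x−vt)²/(4Dt) = (-0.4653)²/(4 × 0.116 × 5.05) = 0.09240; exp(−0.09240) = 0.9117.
C = 0.01736 × 0.9117 = 0.0158 kg/m³.

0.0158 kg/m³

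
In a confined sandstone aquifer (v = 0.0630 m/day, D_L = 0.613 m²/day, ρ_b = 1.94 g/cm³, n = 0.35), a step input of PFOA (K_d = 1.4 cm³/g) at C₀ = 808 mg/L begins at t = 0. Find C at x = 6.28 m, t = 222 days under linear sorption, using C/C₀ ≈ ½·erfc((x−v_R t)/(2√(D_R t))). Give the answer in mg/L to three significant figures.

Retardation factor R = 1 + ρ_b·K_d/n = 1 + 1.94 × 1.4/0.35 = 8.760.
Sorption retards both mechanisms: v_R = v/R = 0.007192 m/day, D_R = D/R = 0.06998 m²/day.
v_R·t = 0.007192 × 222 = 1.596624 m; 2√(D_R t) = 7.883 m; argument = (6.28 − 1.596624)/7.883 = 0.5941.
C = C₀ × ½·erfc(0.5941) = 808 × 0.2004 = 162 mg/L.

162 mg/L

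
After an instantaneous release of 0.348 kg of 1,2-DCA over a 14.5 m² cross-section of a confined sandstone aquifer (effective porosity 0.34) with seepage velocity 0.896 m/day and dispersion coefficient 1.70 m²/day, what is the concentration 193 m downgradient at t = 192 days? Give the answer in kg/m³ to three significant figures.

0.000787 kg/m³

For an instantaneous plane source, C(x,t) = M/(n_e·A·√(4πDt)) · exp(−(x−vt)²/(4Dt)), with n_e·A the pore (flow) area.
Plume center vt = 0.896 × 192 = 172.032 m, so the well at 193 m is 20.968 m downgradient of the peak.
√(4πDt) = 64.04 m, giving peak height M/(n_e·A·√(4πDt)) = 0.348/(0.34 × 14.5 × 64.04) = 0.001102 kg/m³.
(x−vt)²/(4Dt) = (20.968)²/(4 × 1.70 × 192) = 0.3367; exp(−0.3367) = 0.7141.
C = 0.001102 × 0.7141 = 0.000787 kg/m³.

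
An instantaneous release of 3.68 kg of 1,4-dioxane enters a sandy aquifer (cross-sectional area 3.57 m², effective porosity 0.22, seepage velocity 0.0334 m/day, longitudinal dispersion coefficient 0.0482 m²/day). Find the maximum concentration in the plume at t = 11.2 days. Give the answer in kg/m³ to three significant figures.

1.80 kg/m³

The peak of an instantaneous 1D plume sits at x = vt; there the Gaussian factor is 1 and C_max = M/(n_e·A·√(4πDt)), where n_e·A is the pore area the mass is dissolved in.
√(4πDt) = √(4π × 0.0482 × 11.2) = 2.605 m, so C_max = 3.68/(0.22 × 3.57 × 2.605) = 1.80 kg/m³.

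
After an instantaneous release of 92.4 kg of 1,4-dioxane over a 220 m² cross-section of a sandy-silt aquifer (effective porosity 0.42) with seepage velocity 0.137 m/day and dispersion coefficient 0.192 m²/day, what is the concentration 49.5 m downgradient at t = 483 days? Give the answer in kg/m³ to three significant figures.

0.0138 kg/m³

For an instantaneous plane source, C(x,t) = M/(n_e·A·√(4πDt)) · exp(−(x−vt)²/(4Dt)), with n_e·A the pore (flow) area.
Plume center vt = 0.137 × 483 = 66.171 m, so the well at 49.5 m is 16.671 m upgradient of the peak.
√(4πDt) = 34.14 m, giving peak height M/(n_e·A·√(4πDt)) = 92.4/(0.42 × 220 × 34.14) = 0.02929 kg/m³.
(x−vt)²/(4Dt) = (-16.671)²/(4 × 0.192 × 483) = 0.7492; exp(−0.7492) = 0.4727.
C = 0.02929 × 0.4727 = 0.0138 kg/m³.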